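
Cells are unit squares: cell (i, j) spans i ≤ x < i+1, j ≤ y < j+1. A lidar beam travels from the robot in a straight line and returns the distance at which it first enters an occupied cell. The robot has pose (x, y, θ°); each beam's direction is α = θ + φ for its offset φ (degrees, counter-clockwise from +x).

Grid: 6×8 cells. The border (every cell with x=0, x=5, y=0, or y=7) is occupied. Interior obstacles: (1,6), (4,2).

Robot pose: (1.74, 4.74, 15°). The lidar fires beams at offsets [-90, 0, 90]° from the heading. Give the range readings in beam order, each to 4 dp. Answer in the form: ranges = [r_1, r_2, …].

beam 1: φ=-90°, α=285°
  direction (0.2588, -0.9659); cell (1,4); t to first gridline: x 1.0046, y 0.7661 (then +3.8637 / +1.0353)
    (1,3) via y @ 0.7661
    (2,3) via x @ 1.0046
    (2,2) via y @ 1.8014
    (2,1) via y @ 2.8367
    (2,0) via y @ 3.8719  # hit
  → r_1 = 3.8719
beam 2: φ=0°, α=15°
  direction (0.9659, 0.2588); cell (1,4); t to first gridline: x 0.2692, y 1.0046 (then +1.0353 / +3.8637)
    (2,4) via x @ 0.2692
    (2,5) via y @ 1.0046
    (3,5) via x @ 1.3044
    (4,5) via x @ 2.3397
    (5,5) via x @ 3.3750  # hit
  → r_2 = 3.3750
beam 3: φ=90°, α=105°
  direction (-0.2588, 0.9659); cell (1,4); t to first gridline: x 2.8591, y 0.2692 (then +3.8637 / +1.0353)
    (1,5) via y @ 0.2692
    (1,6) via y @ 1.3044  # hit
  → r_3 = 1.3044

ranges = [3.8719, 3.3750, 1.3044]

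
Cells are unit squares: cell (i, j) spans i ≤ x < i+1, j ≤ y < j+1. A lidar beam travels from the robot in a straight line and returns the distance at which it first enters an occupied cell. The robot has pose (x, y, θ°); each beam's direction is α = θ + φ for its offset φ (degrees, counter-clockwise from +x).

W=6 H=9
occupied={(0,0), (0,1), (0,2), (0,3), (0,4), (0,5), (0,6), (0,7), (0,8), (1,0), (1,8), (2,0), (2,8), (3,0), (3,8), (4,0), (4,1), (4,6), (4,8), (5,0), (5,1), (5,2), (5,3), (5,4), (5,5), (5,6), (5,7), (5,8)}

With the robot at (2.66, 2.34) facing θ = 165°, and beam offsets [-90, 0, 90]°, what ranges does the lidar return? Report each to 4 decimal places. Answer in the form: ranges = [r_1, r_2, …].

ranges = [5.8597, 1.7186, 1.3873]

beam 1: φ=-90°, α=75°
  dir = (cos 75°, sin 75°) = (0.2588, 0.9659); from cell (2,2)
  next x-line at t=1.3137, next y-line at t=0.6833; Δt_x=3.8637, Δt_y=1.0353
    y: enter (2,3) at t=0.6833
    x: enter (3,3) at t=1.3137
    y: enter (3,4) at t=1.7186
    y: enter (3,5) at t=2.7538
    y: enter (3,6) at t=3.7891
    y: enter (3,7) at t=4.8244
    x: enter (4,7) at t=5.1774
    y: enter (4,8) at t=5.8597 ← occupied
  → r_1 = 5.8597
beam 2: φ=0°, α=165°
  dir = (cos 165°, sin 165°) = (-0.9659, 0.2588); from cell (2,2)
  next x-line at t=0.6833, next y-line at t=2.5500; Δt_x=1.0353, Δt_y=3.8637
    x: enter (1,2) at t=0.6833
    x: enter (0,2) at t=1.7186 ← occupied
  → r_2 = 1.7186
beam 3: φ=90°, α=255°
  dir = (cos 255°, sin 255°) = (-0.2588, -0.9659); from cell (2,2)
  next x-line at t=2.5500, next y-line at t=0.3520; Δt_x=3.8637, Δt_y=1.0353
    y: enter (2,1) at t=0.3520
    y: enter (2,0) at t=1.3873 ← occupied
  → r_3 = 1.3873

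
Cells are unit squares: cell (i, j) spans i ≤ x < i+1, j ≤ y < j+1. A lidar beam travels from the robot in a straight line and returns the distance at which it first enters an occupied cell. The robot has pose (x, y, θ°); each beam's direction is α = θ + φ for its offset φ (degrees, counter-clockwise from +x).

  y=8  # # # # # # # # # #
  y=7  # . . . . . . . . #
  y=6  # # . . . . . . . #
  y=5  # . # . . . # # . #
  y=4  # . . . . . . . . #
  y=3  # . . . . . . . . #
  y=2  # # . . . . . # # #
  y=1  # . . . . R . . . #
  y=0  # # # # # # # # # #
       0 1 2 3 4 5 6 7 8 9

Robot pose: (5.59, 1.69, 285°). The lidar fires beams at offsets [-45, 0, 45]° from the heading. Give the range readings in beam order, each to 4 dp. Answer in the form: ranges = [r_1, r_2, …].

beam 1: φ=-45°, α=240°
  direction (-0.5000, -0.8660); cell (5,1); t to first gridline: x 1.1800, y 0.7967 (then +2.0000 / +1.1547)
    (5,0) via y @ 0.7967  # hit
  → r_1 = 0.7967
beam 2: φ=0°, α=285°
  direction (0.2588, -0.9659); cell (5,1); t to first gridline: x 1.5841, y 0.7143 (then +3.8637 / +1.0353)
    (5,0) via y @ 0.7143  # hit
  → r_2 = 0.7143
beam 3: φ=45°, α=330°
  direction (0.8660, -0.5000); cell (5,1); t to first gridline: x 0.4734, y 1.3800 (then +1.1547 / +2.0000)
    (6,1) via x @ 0.4734
    (6,0) via y @ 1.3800  # hit
  → r_3 = 1.3800

ranges = [0.7967, 0.7143, 1.3800]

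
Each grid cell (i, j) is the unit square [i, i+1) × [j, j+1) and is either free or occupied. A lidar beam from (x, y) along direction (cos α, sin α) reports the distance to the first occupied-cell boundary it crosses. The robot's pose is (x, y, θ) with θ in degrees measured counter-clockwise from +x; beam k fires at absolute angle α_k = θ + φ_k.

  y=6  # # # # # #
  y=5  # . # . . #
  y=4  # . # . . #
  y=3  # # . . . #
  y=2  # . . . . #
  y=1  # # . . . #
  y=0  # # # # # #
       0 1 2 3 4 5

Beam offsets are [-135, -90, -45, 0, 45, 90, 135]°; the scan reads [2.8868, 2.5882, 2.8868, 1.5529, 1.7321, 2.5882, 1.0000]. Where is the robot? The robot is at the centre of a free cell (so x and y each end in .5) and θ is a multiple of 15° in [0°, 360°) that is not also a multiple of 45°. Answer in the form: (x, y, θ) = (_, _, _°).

(x, y, θ) = (3.5, 3.5, 345°)

Candidates: 16 free-cell centres × 16 headings = 256 poses. Raycast each; keep the one whose scan matches to 4 dp.
  (1.5, 5.5, 165°): beam 1 = 0.5774 ≠ 2.8868 ✗
  (1.5, 2.5, 15°): beam 1 = 0.5774 ≠ 2.8868 ✗
  (1.5, 4.5, 150°): beam 1 = 0.5176 ≠ 2.8868 ✗
  (2.5, 1.5, 150°): beam 1 = 2.5882 ≠ 2.8868 ✗
  …
  (3.5, 3.5, 345°): r_1=2.8868, r_2=2.5882, r_3=2.8868, r_4=1.5529, r_5=1.7321, r_6=2.5882, r_7=1.0000 — all match ✓
No second candidate reproduces the full scan.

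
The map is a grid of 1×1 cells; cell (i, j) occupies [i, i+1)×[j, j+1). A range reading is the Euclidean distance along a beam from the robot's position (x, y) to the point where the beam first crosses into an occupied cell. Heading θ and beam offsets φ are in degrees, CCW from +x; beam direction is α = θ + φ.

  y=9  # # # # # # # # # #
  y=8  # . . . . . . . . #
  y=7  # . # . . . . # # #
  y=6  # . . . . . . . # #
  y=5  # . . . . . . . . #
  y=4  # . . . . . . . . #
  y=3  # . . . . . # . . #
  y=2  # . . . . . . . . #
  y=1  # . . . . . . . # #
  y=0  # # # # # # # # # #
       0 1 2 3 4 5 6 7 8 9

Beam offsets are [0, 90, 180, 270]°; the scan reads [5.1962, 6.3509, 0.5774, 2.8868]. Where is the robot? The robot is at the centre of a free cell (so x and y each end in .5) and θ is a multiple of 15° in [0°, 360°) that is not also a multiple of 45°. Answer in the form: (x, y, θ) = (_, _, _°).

(x, y, θ) = (6.5, 4.5, 120°)

Enumerate (i+0.5, j+0.5, θ) over the 58 free cells and 16 admissible headings. For each, cast all 4 beams and compare to the given ranges.
  (1.5, 5.5, 15°): beam 1 = 5.7956 ≠ 5.1962 ✗
  (6.5, 1.5, 165°): beam 1 = 5.6940 ≠ 5.1962 ✗
  (3.5, 2.5, 255°): beam 1 = 1.5529 ≠ 5.1962 ✗
  (3.5, 5.5, 285°): beam 1 = 4.6587 ≠ 5.1962 ✗
  …
  (6.5, 4.5, 120°): r_1=5.1962, r_2=6.3509, r_3=0.5774, r_4=2.8868 — all match ✓
No second candidate reproduces the full scan.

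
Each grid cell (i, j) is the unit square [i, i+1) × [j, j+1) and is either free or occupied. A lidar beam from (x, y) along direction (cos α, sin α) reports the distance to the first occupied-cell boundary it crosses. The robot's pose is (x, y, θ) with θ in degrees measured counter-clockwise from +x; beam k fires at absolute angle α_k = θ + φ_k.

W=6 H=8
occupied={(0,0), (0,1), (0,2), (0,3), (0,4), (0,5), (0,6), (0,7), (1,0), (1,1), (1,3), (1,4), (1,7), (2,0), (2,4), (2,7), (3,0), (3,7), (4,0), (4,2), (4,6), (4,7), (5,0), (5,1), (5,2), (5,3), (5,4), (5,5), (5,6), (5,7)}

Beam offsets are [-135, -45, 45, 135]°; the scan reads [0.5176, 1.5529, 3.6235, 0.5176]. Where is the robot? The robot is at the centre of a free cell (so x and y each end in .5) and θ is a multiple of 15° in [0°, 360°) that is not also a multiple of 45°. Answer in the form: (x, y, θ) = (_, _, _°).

Enumerate (i+0.5, j+0.5, θ) over the 18 free cells and 16 admissible headings. For each, cast all 4 beams and compare to the given ranges.
  (3.5, 1.5, 105°): beam 1 = 1.0000 ≠ 0.5176 ✗
  (3.5, 3.5, 330°): beam 1 = 1.5529 ≠ 0.5176 ✗
  (4.5, 3.5, 150°): beam 2 = 3.6235 ≠ 1.5529 ✗
  (3.5, 5.5, 300°): beam 1 = 2.5882 ≠ 0.5176 ✗
  …
  (1.5, 6.5, 300°): r_1=0.5176, r_2=1.5529, r_3=3.6235, r_4=0.5176 — all match ✓
Unique over the lattice → pose = (1.5, 6.5, 300°).

(x, y, θ) = (1.5, 6.5, 300°)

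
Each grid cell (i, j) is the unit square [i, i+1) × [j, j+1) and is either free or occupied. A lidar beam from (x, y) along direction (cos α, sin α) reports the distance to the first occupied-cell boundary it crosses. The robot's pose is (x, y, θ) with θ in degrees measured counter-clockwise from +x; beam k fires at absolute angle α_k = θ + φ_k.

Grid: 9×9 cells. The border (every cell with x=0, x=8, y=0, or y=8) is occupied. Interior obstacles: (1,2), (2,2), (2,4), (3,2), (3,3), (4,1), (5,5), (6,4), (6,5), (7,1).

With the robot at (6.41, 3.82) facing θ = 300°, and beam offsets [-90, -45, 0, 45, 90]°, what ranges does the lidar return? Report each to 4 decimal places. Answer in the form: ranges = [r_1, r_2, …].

beam 1: φ=-90°, α=210°
  direction (-0.8660, -0.5000); cell (6,3); t to first gridline: x 0.4734, y 1.6400 (then +1.1547 / +2.0000)
    (5,3) via x @ 0.4734
    (4,3) via x @ 1.6281
    (4,2) via y @ 1.6400
    (3,2) via x @ 2.7828  # hit
  → r_1 = 2.7828
beam 2: φ=-45°, α=255°
  direction (-0.2588, -0.9659); cell (6,3); t to first gridline: x 1.5841, y 0.8489 (then +3.8637 / +1.0353)
    (6,2) via y @ 0.8489
    (5,2) via x @ 1.5841
    (5,1) via y @ 1.8842
    (5,0) via y @ 2.9195  # hit
  → r_2 = 2.9195
beam 3: φ=0°, α=300°
  direction (0.5000, -0.8660); cell (6,3); t to first gridline: x 1.1800, y 0.9469 (then +2.0000 / +1.1547)
    (6,2) via y @ 0.9469
    (7,2) via x @ 1.1800
    (7,1) via y @ 2.1016  # hit
  → r_3 = 2.1016
beam 4: φ=45°, α=345°
  direction (0.9659, -0.2588); cell (6,3); t to first gridline: x 0.6108, y 3.1682 (then +1.0353 / +3.8637)
    (7,3) via x @ 0.6108
    (8,3) via x @ 1.6461  # hit
  → r_4 = 1.6461
beam 5: φ=90°, α=30°
  direction (0.8660, 0.5000); cell (6,3); t to first gridline: x 0.6813, y 0.3600 (then +1.1547 / +2.0000)
    (6,4) via y @ 0.3600  # hit
  → r_5 = 0.3600

ranges = [2.7828, 2.9195, 2.1016, 1.6461, 0.3600]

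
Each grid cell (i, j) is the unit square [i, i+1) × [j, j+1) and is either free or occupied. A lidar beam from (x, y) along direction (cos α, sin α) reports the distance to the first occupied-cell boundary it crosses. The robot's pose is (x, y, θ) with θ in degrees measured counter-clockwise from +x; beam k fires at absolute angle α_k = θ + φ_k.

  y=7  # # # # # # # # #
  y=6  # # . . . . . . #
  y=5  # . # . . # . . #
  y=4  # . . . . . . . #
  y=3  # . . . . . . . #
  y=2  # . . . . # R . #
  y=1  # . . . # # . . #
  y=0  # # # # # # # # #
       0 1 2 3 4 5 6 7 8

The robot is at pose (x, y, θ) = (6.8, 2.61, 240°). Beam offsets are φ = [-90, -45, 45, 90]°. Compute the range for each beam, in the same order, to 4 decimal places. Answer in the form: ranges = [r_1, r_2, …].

ranges = [4.7800, 0.8282, 1.6668, 1.3856]

beam 1: φ=-90°, α=150°
  direction (-0.8660, 0.5000); cell (6,2); t to first gridline: x 0.9238, y 0.7800 (then +1.1547 / +2.0000)
    (6,3) via y @ 0.7800
    (5,3) via x @ 0.9238
    (4,3) via x @ 2.0785
    (4,4) via y @ 2.7800
    (3,4) via x @ 3.2332
    (2,4) via x @ 4.3879
    (2,5) via y @ 4.7800  # hit
  → r_1 = 4.7800
beam 2: φ=-45°, α=195°
  direction (-0.9659, -0.2588); cell (6,2); t to first gridline: x 0.8282, y 2.3569 (then +1.0353 / +3.8637)
    (5,2) via x @ 0.8282  # hit
  → r_2 = 0.8282
beam 3: φ=45°, α=285°
  direction (0.2588, -0.9659); cell (6,2); t to first gridline: x 0.7727, y 0.6315 (then +3.8637 / +1.0353)
    (6,1) via y @ 0.6315
    (7,1) via x @ 0.7727
    (7,0) via y @ 1.6668  # hit
  → r_3 = 1.6668
beam 4: φ=90°, α=330°
  direction (0.8660, -0.5000); cell (6,2); t to first gridline: x 0.2309, y 1.2200 (then +1.1547 / +2.0000)
    (7,2) via x @ 0.2309
    (7,1) via y @ 1.2200
    (8,1) via x @ 1.3856  # hit
  → r_4 = 1.3856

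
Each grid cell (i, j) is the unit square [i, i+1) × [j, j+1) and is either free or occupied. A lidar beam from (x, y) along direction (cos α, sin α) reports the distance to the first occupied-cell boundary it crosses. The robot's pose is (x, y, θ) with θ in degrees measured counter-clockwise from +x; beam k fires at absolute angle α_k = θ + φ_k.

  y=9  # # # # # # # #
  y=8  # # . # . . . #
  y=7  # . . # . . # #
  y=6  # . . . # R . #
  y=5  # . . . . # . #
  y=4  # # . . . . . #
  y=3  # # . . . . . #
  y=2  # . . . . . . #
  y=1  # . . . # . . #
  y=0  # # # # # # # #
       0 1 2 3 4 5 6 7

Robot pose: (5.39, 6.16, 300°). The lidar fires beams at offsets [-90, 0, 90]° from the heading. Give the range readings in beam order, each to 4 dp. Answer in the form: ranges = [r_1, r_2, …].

beam 1: φ=-90°, α=210°
  cosα=-0.8660 sinα=-0.5000 | (5,6) | tMaxX 0.4503 tMaxY 0.3200 | tΔX 1.1547 tΔY 2.0000
    t=0.3200 [y] (5,5) — stop
  → r_1 = 0.3200
beam 2: φ=0°, α=300°
  cosα=0.5000 sinα=-0.8660 | (5,6) | tMaxX 1.2200 tMaxY 0.1848 | tΔX 2.0000 tΔY 1.1547
    t=0.1848 [y] (5,5) — stop
  → r_2 = 0.1848
beam 3: φ=90°, α=30°
  cosα=0.8660 sinα=0.5000 | (5,6) | tMaxX 0.7044 tMaxY 1.6800 | tΔX 1.1547 tΔY 2.0000
    t=0.7044 [x] (6,6)
    t=1.6800 [y] (6,7) — stop
  → r_3 = 1.6800

ranges = [0.3200, 0.1848, 1.6800]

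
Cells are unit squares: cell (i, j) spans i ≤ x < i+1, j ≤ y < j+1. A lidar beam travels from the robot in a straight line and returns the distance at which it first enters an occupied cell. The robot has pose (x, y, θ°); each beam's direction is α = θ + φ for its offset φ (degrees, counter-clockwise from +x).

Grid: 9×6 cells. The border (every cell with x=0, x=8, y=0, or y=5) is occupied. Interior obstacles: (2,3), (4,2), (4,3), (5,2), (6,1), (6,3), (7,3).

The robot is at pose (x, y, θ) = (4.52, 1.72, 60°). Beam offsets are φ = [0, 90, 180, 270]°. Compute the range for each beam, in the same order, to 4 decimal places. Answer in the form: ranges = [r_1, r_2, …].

ranges = [0.3233, 0.5600, 0.8314, 1.4400]

beam 1: φ=0°, α=60°
  d=(0.5000,0.8660)  start (4,1)  tX=0.9600 tY=0.3233  stride 1/|dx|=2.0000 1/|dy|=1.1547
    cross y-line → (4,2), t=0.3233 (wall)
  → r_1 = 0.3233
beam 2: φ=90°, α=150°
  d=(-0.8660,0.5000)  start (4,1)  tX=0.6004 tY=0.5600  stride 1/|dx|=1.1547 1/|dy|=2.0000
    cross y-line → (4,2), t=0.5600 (wall)
  → r_2 = 0.5600
beam 3: φ=180°, α=240°
  d=(-0.5000,-0.8660)  start (4,1)  tX=1.0400 tY=0.8314  stride 1/|dx|=2.0000 1/|dy|=1.1547
    cross y-line → (4,0), t=0.8314 (wall)
  → r_3 = 0.8314
beam 4: φ=270°, α=330°
  d=(0.8660,-0.5000)  start (4,1)  tX=0.5543 tY=1.4400  stride 1/|dx|=1.1547 1/|dy|=2.0000
    cross x-line → (5,1), t=0.5543
    cross y-line → (5,0), t=1.4400 (wall)
  → r_4 = 1.4400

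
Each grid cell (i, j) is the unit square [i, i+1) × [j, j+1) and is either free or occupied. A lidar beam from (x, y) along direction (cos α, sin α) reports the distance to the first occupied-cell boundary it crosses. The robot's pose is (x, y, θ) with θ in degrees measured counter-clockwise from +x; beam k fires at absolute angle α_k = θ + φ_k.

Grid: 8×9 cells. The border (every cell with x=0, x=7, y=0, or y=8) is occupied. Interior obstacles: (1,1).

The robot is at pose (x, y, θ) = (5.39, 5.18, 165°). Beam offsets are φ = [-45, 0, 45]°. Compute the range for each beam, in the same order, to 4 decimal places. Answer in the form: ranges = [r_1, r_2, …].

beam 1: φ=-45°, α=120°
  direction (-0.5000, 0.8660); cell (5,5); t to first gridline: x 0.7800, y 0.9469 (then +2.0000 / +1.1547)
    (4,5) via x @ 0.7800
    (4,6) via y @ 0.9469
    (4,7) via y @ 2.1016
    (3,7) via x @ 2.7800
    (3,8) via y @ 3.2563  # hit
  → r_1 = 3.2563
beam 2: φ=0°, α=165°
  direction (-0.9659, 0.2588); cell (5,5); t to first gridline: x 0.4038, y 3.1682 (then +1.0353 / +3.8637)
    (4,5) via x @ 0.4038
    (3,5) via x @ 1.4390
    (2,5) via x @ 2.4743
    (2,6) via y @ 3.1682
    (1,6) via x @ 3.5096
    (0,6) via x @ 4.5449  # hit
  → r_2 = 4.5449
beam 3: φ=45°, α=210°
  direction (-0.8660, -0.5000); cell (5,5); t to first gridline: x 0.4503, y 0.3600 (then +1.1547 / +2.0000)
    (5,4) via y @ 0.3600
    (4,4) via x @ 0.4503
    (3,4) via x @ 1.6050
    (3,3) via y @ 2.3600
    (2,3) via x @ 2.7597
    (1,3) via x @ 3.9144
    (1,2) via y @ 4.3600
    (0,2) via x @ 5.0691  # hit
  → r_3 = 5.0691

ranges = [3.2563, 4.5449, 5.0691]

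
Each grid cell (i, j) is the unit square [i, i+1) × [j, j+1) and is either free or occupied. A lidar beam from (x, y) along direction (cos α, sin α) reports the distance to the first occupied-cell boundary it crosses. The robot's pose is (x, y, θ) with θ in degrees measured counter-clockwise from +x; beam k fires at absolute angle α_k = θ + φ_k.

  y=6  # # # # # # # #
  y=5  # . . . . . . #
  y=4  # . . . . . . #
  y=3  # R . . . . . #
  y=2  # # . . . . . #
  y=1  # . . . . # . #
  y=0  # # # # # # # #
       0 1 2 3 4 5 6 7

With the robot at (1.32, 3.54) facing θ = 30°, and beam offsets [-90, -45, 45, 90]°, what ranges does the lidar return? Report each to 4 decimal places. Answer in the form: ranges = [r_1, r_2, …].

beam 1: φ=-90°, α=300°
  d=(0.5000,-0.8660)  start (1,3)  tX=1.3600 tY=0.6235  stride 1/|dx|=2.0000 1/|dy|=1.1547
    cross y-line → (1,2), t=0.6235 (wall)
  → r_1 = 0.6235
beam 2: φ=-45°, α=345°
  d=(0.9659,-0.2588)  start (1,3)  tX=0.7040 tY=2.0864  stride 1/|dx|=1.0353 1/|dy|=3.8637
    cross x-line → (2,3), t=0.7040
    cross x-line → (3,3), t=1.7393
    cross y-line → (3,2), t=2.0864
    cross x-line → (4,2), t=2.7745
    cross x-line → (5,2), t=3.8098
    cross x-line → (6,2), t=4.8451
    cross x-line → (7,2), t=5.8804 (wall)
  → r_2 = 5.8804
beam 3: φ=45°, α=75°
  d=(0.2588,0.9659)  start (1,3)  tX=2.6273 tY=0.4762  stride 1/|dx|=3.8637 1/|dy|=1.0353
    cross y-line → (1,4), t=0.4762
    cross y-line → (1,5), t=1.5115
    cross y-line → (1,6), t=2.5468 (wall)
  → r_3 = 2.5468
beam 4: φ=90°, α=120°
  d=(-0.5000,0.8660)  start (1,3)  tX=0.6400 tY=0.5312  stride 1/|dx|=2.0000 1/|dy|=1.1547
    cross y-line → (1,4), t=0.5312
    cross x-line → (0,4), t=0.6400 (wall)
  → r_4 = 0.6400

ranges = [0.6235, 5.8804, 2.5468, 0.6400]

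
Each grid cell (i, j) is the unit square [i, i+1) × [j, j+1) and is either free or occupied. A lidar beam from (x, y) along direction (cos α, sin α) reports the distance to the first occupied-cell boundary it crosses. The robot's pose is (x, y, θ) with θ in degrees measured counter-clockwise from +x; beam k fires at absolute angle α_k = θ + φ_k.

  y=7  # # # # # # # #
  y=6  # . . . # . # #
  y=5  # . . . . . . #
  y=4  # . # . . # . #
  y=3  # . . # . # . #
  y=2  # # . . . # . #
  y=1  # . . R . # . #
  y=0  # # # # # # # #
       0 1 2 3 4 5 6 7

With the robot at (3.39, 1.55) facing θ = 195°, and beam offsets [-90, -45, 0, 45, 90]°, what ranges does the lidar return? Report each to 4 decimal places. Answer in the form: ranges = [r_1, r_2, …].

beam 1: φ=-90°, α=105°
  dir = (cos 105°, sin 105°) = (-0.2588, 0.9659); from cell (3,1)
  next x-line at t=1.5068, next y-line at t=0.4659; Δt_x=3.8637, Δt_y=1.0353
    y: enter (3,2) at t=0.4659
    y: enter (3,3) at t=1.5012 ← occupied
  → r_1 = 1.5012
beam 2: φ=-45°, α=150°
  dir = (cos 150°, sin 150°) = (-0.8660, 0.5000); from cell (3,1)
  next x-line at t=0.4503, next y-line at t=0.9000; Δt_x=1.1547, Δt_y=2.0000
    x: enter (2,1) at t=0.4503
    y: enter (2,2) at t=0.9000
    x: enter (1,2) at t=1.6050 ← occupied
  → r_2 = 1.6050
beam 3: φ=0°, α=195°
  dir = (cos 195°, sin 195°) = (-0.9659, -0.2588); from cell (3,1)
  next x-line at t=0.4038, next y-line at t=2.1250; Δt_x=1.0353, Δt_y=3.8637
    x: enter (2,1) at t=0.4038
    x: enter (1,1) at t=1.4390
    y: enter (1,0) at t=2.1250 ← occupied
  → r_3 = 2.1250
beam 4: φ=45°, α=240°
  dir = (cos 240°, sin 240°) = (-0.5000, -0.8660); from cell (3,1)
  next x-line at t=0.7800, next y-line at t=0.6351; Δt_x=2.0000, Δt_y=1.1547
    y: enter (3,0) at t=0.6351 ← occupied
  → r_4 = 0.6351
beam 5: φ=90°, α=285°
  dir = (cos 285°, sin 285°) = (0.2588, -0.9659); from cell (3,1)
  next x-line at t=2.3569, next y-line at t=0.5694; Δt_x=3.8637, Δt_y=1.0353
    y: enter (3,0) at t=0.5694 ← occupied
  → r_5 = 0.5694

ranges = [1.5012, 1.6050, 2.1250, 0.6351, 0.5694]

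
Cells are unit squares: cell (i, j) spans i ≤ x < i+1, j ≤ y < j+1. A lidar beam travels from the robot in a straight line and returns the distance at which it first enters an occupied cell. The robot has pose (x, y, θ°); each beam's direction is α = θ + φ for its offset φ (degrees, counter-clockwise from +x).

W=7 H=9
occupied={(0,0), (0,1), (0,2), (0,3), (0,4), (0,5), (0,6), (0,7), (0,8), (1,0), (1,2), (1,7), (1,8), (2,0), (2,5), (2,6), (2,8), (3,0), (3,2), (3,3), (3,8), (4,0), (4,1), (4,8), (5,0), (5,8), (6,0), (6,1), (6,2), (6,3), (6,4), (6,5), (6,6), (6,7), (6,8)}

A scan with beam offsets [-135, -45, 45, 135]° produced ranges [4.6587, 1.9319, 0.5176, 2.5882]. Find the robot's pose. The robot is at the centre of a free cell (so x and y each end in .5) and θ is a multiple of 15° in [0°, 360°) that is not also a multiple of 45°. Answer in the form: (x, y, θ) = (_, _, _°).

Candidates: 28 free-cell centres × 16 headings = 448 poses. Raycast each; keep the one whose scan matches to 4 dp.
  (1.5, 4.5, 240°): beam 1 = 1.9319 ≠ 4.6587 ✗
  (5.5, 7.5, 255°): beam 1 = 0.5774 ≠ 4.6587 ✗
  (4.5, 7.5, 240°): beam 1 = 0.5176 ≠ 4.6587 ✗
  …
  (5.5, 5.5, 330°): r_1=4.6587, r_2=1.9319, r_3=0.5176, r_4=2.5882 — all match ✓
Only this pose fits every beam.

(x, y, θ) = (5.5, 5.5, 330°)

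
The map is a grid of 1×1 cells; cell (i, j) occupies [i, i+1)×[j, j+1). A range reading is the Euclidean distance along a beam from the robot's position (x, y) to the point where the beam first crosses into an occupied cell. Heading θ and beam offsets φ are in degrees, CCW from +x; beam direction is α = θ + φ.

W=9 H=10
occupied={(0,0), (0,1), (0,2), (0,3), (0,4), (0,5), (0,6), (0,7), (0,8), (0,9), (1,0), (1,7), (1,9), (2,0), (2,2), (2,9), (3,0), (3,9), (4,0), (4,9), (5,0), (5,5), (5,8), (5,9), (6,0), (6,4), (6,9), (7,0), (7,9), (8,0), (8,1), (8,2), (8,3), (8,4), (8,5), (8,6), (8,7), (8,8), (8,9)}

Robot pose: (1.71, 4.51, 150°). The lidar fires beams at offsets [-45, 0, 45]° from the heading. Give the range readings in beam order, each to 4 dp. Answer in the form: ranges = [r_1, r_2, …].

ranges = [2.5778, 0.8198, 0.7350]

beam 1: φ=-45°, α=105°
  cosα=-0.2588 sinα=0.9659 | (1,4) | tMaxX 2.7432 tMaxY 0.5073 | tΔX 3.8637 tΔY 1.0353
    t=0.5073 [y] (1,5)
    t=1.5426 [y] (1,6)
    t=2.5778 [y] (1,7) — stop
  → r_1 = 2.5778
beam 2: φ=0°, α=150°
  cosα=-0.8660 sinα=0.5000 | (1,4) | tMaxX 0.8198 tMaxY 0.9800 | tΔX 1.1547 tΔY 2.0000
    t=0.8198 [x] (0,4) — stop
  → r_2 = 0.8198
beam 3: φ=45°, α=195°
  cosα=-0.9659 sinα=-0.2588 | (1,4) | tMaxX 0.7350 tMaxY 1.9705 | tΔX 1.0353 tΔY 3.8637
    t=0.7350 [x] (0,4) — stop
  → r_3 = 0.7350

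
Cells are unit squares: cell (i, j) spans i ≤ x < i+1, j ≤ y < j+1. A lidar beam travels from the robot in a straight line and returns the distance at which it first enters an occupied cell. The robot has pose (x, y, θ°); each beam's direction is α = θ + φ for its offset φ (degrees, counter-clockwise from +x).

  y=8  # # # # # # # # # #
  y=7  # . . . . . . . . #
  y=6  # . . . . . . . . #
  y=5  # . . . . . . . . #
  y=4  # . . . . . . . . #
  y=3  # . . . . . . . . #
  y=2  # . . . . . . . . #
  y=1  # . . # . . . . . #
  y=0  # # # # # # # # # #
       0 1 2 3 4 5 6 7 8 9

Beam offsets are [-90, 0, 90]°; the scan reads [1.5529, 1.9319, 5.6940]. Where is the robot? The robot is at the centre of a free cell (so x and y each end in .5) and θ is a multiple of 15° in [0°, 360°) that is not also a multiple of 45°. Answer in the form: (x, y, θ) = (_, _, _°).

Enumerate (i+0.5, j+0.5, θ) over the 55 free cells and 16 admissible headings. For each, cast all 3 beams and compare to the given ranges.
  (6.5, 2.5, 195°): beam 1 = 5.6940 ≠ 1.5529 ✗
  (6.5, 1.5, 345°): beam 1 = 0.5176 ≠ 1.5529 ✗
  (8.5, 2.5, 285°): beam 1 = 4.6587 ≠ 1.5529 ✗
  (5.5, 1.5, 300°): beam 1 = 1.0000 ≠ 1.5529 ✗
  (2.5, 3.5, 150°): beam 1 = 5.1962 ≠ 1.5529 ✗
  …
  (1.5, 2.5, 345°): r_1=1.5529, r_2=1.9319, r_3=5.6940 — all match ✓
Unique over the lattice → pose = (1.5, 2.5, 345°).

(x, y, θ) = (1.5, 2.5, 345°)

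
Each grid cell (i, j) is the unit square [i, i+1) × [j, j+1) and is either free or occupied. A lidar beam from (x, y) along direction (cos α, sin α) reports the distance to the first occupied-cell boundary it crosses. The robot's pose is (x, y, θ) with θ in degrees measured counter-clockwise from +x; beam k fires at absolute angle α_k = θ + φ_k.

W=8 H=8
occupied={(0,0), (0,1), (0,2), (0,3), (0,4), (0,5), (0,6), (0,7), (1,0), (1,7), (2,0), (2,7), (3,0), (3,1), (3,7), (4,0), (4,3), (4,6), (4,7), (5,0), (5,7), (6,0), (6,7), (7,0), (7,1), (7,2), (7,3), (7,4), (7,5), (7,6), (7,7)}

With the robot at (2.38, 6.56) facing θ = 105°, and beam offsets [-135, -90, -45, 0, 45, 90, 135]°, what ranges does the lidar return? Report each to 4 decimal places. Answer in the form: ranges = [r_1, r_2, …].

ranges = [5.3347, 1.6771, 0.5081, 0.4555, 0.8800, 1.4287, 2.7600]

beam 1: φ=-135°, α=330°
  cosα=0.8660 sinα=-0.5000 | (2,6) | tMaxX 0.7159 tMaxY 1.1200 | tΔX 1.1547 tΔY 2.0000
    t=0.7159 [x] (3,6)
    t=1.1200 [y] (3,5)
    t=1.8706 [x] (4,5)
    t=3.0253 [x] (5,5)
    t=3.1200 [y] (5,4)
    t=4.1800 [x] (6,4)
    t=5.1200 [y] (6,3)
    t=5.3347 [x] (7,3) — stop
  → r_1 = 5.3347
beam 2: φ=-90°, α=15°
  cosα=0.9659 sinα=0.2588 | (2,6) | tMaxX 0.6419 tMaxY 1.7000 | tΔX 1.0353 tΔY 3.8637
    t=0.6419 [x] (3,6)
    t=1.6771 [x] (4,6) — stop
  → r_2 = 1.6771
beam 3: φ=-45°, α=60°
  cosα=0.5000 sinα=0.8660 | (2,6) | tMaxX 1.2400 tMaxY 0.5081 | tΔX 2.0000 tΔY 1.1547
    t=0.5081 [y] (2,7) — stop
  → r_3 = 0.5081
beam 4: φ=0°, α=105°
  cosα=-0.2588 sinα=0.9659 | (2,6) | tMaxX 1.4682 tMaxY 0.4555 | tΔX 3.8637 tΔY 1.0353
    t=0.4555 [y] (2,7) — stop
  → r_4 = 0.4555
beam 5: φ=45°, α=150°
  cosα=-0.8660 sinα=0.5000 | (2,6) | tMaxX 0.4388 tMaxY 0.8800 | tΔX 1.1547 tΔY 2.0000
    t=0.4388 [x] (1,6)
    t=0.8800 [y] (1,7) — stop
  → r_5 = 0.8800
beam 6: φ=90°, α=195°
  cosα=-0.9659 sinα=-0.2588 | (2,6) | tMaxX 0.3934 tMaxY 2.1637 | tΔX 1.0353 tΔY 3.8637
    t=0.3934 [x] (1,6)
    t=1.4287 [x] (0,6) — stop
  → r_6 = 1.4287
beam 7: φ=135°, α=240°
  cosα=-0.5000 sinα=-0.8660 | (2,6) | tMaxX 0.7600 tMaxY 0.6466 | tΔX 2.0000 tΔY 1.1547
    t=0.6466 [y] (2,5)
    t=0.7600 [x] (1,5)
    t=1.8013 [y] (1,4)
    t=2.7600 [x] (0,4) — stop
  → r_7 = 2.7600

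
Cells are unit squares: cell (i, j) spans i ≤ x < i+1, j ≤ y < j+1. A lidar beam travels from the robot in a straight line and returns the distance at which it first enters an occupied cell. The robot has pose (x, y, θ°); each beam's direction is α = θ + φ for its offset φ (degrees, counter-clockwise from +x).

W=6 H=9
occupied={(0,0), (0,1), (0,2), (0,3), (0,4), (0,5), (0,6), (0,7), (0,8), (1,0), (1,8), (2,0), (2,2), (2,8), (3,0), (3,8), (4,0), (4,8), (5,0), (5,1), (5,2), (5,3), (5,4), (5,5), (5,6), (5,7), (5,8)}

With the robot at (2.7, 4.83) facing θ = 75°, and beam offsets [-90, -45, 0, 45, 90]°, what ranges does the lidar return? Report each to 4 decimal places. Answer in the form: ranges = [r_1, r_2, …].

ranges = [2.3811, 2.6558, 3.2818, 3.4000, 1.7600]

beam 1: φ=-90°, α=345°
  d=(0.9659,-0.2588)  start (2,4)  tX=0.3106 tY=3.2069  stride 1/|dx|=1.0353 1/|dy|=3.8637
    cross x-line → (3,4), t=0.3106
    cross x-line → (4,4), t=1.3459
    cross x-line → (5,4), t=2.3811 (wall)
  → r_1 = 2.3811
beam 2: φ=-45°, α=30°
  d=(0.8660,0.5000)  start (2,4)  tX=0.3464 tY=0.3400  stride 1/|dx|=1.1547 1/|dy|=2.0000
    cross y-line → (2,5), t=0.3400
    cross x-line → (3,5), t=0.3464
    cross x-line → (4,5), t=1.5011
    cross y-line → (4,6), t=2.3400
    cross x-line → (5,6), t=2.6558 (wall)
  → r_2 = 2.6558
beam 3: φ=0°, α=75°
  d=(0.2588,0.9659)  start (2,4)  tX=1.1591 tY=0.1760  stride 1/|dx|=3.8637 1/|dy|=1.0353
    cross y-line → (2,5), t=0.1760
    cross x-line → (3,5), t=1.1591
    cross y-line → (3,6), t=1.2113
    cross y-line → (3,7), t=2.2465
    cross y-line → (3,8), t=3.2818 (wall)
  → r_3 = 3.2818
beam 4: φ=45°, α=120°
  d=(-0.5000,0.8660)  start (2,4)  tX=1.4000 tY=0.1963  stride 1/|dx|=2.0000 1/|dy|=1.1547
    cross y-line → (2,5), t=0.1963
    cross y-line → (2,6), t=1.3510
    cross x-line → (1,6), t=1.4000
    cross y-line → (1,7), t=2.5057
    cross x-line → (0,7), t=3.4000 (wall)
  → r_4 = 3.4000
beam 5: φ=90°, α=165°
  d=(-0.9659,0.2588)  start (2,4)  tX=0.7247 tY=0.6568  stride 1/|dx|=1.0353 1/|dy|=3.8637
    cross y-line → (2,5), t=0.6568
    cross x-line → (1,5), t=0.7247
    cross x-line → (0,5), t=1.7600 (wall)
  → r_5 = 1.7600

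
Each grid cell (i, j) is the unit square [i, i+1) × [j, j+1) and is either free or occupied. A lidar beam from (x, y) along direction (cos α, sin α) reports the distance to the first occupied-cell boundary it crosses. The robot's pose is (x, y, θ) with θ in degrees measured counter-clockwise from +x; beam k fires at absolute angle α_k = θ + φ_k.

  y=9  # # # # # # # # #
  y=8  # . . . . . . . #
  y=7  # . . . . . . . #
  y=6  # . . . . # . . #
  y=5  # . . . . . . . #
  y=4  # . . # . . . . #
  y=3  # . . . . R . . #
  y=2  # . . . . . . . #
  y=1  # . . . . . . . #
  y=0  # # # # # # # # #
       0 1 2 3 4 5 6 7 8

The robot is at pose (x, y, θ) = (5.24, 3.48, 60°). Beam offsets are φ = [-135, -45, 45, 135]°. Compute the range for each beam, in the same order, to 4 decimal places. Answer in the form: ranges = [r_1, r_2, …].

ranges = [2.5675, 2.8574, 5.7147, 4.3896]

beam 1: φ=-135°, α=285°
  dir = (cos 285°, sin 285°) = (0.2588, -0.9659); from cell (5,3)
  next x-line at t=2.9364, next y-line at t=0.4969; Δt_x=3.8637, Δt_y=1.0353
    y: enter (5,2) at t=0.4969
    y: enter (5,1) at t=1.5322
    y: enter (5,0) at t=2.5675 ← occupied
  → r_1 = 2.5675
beam 2: φ=-45°, α=15°
  dir = (cos 15°, sin 15°) = (0.9659, 0.2588); from cell (5,3)
  next x-line at t=0.7868, next y-line at t=2.0091; Δt_x=1.0353, Δt_y=3.8637
    x: enter (6,3) at t=0.7868
    x: enter (7,3) at t=1.8221
    y: enter (7,4) at t=2.0091
    x: enter (8,4) at t=2.8574 ← occupied
  → r_2 = 2.8574
beam 3: φ=45°, α=105°
  dir = (cos 105°, sin 105°) = (-0.2588, 0.9659); from cell (5,3)
  next x-line at t=0.9273, next y-line at t=0.5383; Δt_x=3.8637, Δt_y=1.0353
    y: enter (5,4) at t=0.5383
    x: enter (4,4) at t=0.9273
    y: enter (4,5) at t=1.5736
    y: enter (4,6) at t=2.6089
    y: enter (4,7) at t=3.6442
    y: enter (4,8) at t=4.6794
    x: enter (3,8) at t=4.7910
    y: enter (3,9) at t=5.7147 ← occupied
  → r_3 = 5.7147
beam 4: φ=135°, α=195°
  dir = (cos 195°, sin 195°) = (-0.9659, -0.2588); from cell (5,3)
  next x-line at t=0.2485, next y-line at t=1.8546; Δt_x=1.0353, Δt_y=3.8637
    x: enter (4,3) at t=0.2485
    x: enter (3,3) at t=1.2837
    y: enter (3,2) at t=1.8546
    x: enter (2,2) at t=2.3190
    x: enter (1,2) at t=3.3543
    x: enter (0,2) at t=4.3896 ← occupied
  → r_4 = 4.3896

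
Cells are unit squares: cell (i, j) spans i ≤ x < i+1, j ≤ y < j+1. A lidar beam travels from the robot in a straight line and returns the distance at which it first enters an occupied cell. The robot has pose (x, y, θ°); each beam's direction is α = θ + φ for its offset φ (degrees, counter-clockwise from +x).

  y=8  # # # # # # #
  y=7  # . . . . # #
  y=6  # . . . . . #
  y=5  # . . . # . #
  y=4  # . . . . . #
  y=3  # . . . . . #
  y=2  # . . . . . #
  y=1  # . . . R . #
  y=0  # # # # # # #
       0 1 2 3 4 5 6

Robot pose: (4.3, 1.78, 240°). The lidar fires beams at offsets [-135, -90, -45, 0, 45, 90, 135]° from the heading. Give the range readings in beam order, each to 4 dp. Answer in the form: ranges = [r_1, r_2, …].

beam 1: φ=-135°, α=105°
  cosα=-0.2588 sinα=0.9659 | (4,1) | tMaxX 1.1591 tMaxY 0.2278 | tΔX 3.8637 tΔY 1.0353
    t=0.2278 [y] (4,2)
    t=1.1591 [x] (3,2)
    t=1.2630 [y] (3,3)
    t=2.2983 [y] (3,4)
    t=3.3336 [y] (3,5)
    t=4.3689 [y] (3,6)
    t=5.0228 [x] (2,6)
    t=5.4041 [y] (2,7)
    t=6.4394 [y] (2,8) — stop
  → r_1 = 6.4394
beam 2: φ=-90°, α=150°
  cosα=-0.8660 sinα=0.5000 | (4,1) | tMaxX 0.3464 tMaxY 0.4400 | tΔX 1.1547 tΔY 2.0000
    t=0.3464 [x] (3,1)
    t=0.4400 [y] (3,2)
    t=1.5011 [x] (2,2)
    t=2.4400 [y] (2,3)
    t=2.6558 [x] (1,3)
    t=3.8105 [x] (0,3) — stop
  → r_2 = 3.8105
beam 3: φ=-45°, α=195°
  cosα=-0.9659 sinα=-0.2588 | (4,1) | tMaxX 0.3106 tMaxY 3.0137 | tΔX 1.0353 tΔY 3.8637
    t=0.3106 [x] (3,1)
    t=1.3459 [x] (2,1)
    t=2.3811 [x] (1,1)
    t=3.0137 [y] (1,0) — stop
  → r_3 = 3.0137
beam 4: φ=0°, α=240°
  cosα=-0.5000 sinα=-0.8660 | (4,1) | tMaxX 0.6000 tMaxY 0.9007 | tΔX 2.0000 tΔY 1.1547
    t=0.6000 [x] (3,1)
    t=0.9007 [y] (3,0) — stop
  → r_4 = 0.9007
beam 5: φ=45°, α=285°
  cosα=0.2588 sinα=-0.9659 | (4,1) | tMaxX 2.7046 tMaxY 0.8075 | tΔX 3.8637 tΔY 1.0353
    t=0.8075 [y] (4,0) — stop
  → r_5 = 0.8075
beam 6: φ=90°, α=330°
  cosα=0.8660 sinα=-0.5000 | (4,1) | tMaxX 0.8083 tMaxY 1.5600 | tΔX 1.1547 tΔY 2.0000
    t=0.8083 [x] (5,1)
    t=1.5600 [y] (5,0) — stop
  → r_6 = 1.5600
beam 7: φ=135°, α=15°
  cosα=0.9659 sinα=0.2588 | (4,1) | tMaxX 0.7247 tMaxY 0.8500 | tΔX 1.0353 tΔY 3.8637
    t=0.7247 [x] (5,1)
    t=0.8500 [y] (5,2)
    t=1.7600 [x] (6,2) — stop
  → r_7 = 1.7600

ranges = [6.4394, 3.8105, 3.0137, 0.9007, 0.8075, 1.5600, 1.7600]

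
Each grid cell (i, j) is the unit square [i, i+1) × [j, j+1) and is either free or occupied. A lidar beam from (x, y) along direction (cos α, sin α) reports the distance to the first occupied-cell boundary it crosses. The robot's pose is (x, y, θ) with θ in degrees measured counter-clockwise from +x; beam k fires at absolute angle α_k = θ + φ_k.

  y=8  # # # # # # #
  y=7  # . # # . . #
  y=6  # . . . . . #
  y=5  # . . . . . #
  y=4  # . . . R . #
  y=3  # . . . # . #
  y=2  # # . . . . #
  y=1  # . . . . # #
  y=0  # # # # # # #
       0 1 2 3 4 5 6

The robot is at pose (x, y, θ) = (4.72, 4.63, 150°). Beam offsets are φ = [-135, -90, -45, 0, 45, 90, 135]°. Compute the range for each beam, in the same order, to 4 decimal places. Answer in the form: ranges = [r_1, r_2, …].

ranges = [1.3252, 2.5600, 2.7819, 4.2955, 3.8512, 0.7275, 0.6522]

beam 1: φ=-135°, α=15°
  d=(0.9659,0.2588)  start (4,4)  tX=0.2899 tY=1.4296  stride 1/|dx|=1.0353 1/|dy|=3.8637
    cross x-line → (5,4), t=0.2899
    cross x-line → (6,4), t=1.3252 (wall)
  → r_1 = 1.3252
beam 2: φ=-90°, α=60°
  d=(0.5000,0.8660)  start (4,4)  tX=0.5600 tY=0.4272  stride 1/|dx|=2.0000 1/|dy|=1.1547
    cross y-line → (4,5), t=0.4272
    cross x-line → (5,5), t=0.5600
    cross y-line → (5,6), t=1.5819
    cross x-line → (6,6), t=2.5600 (wall)
  → r_2 = 2.5600
beam 3: φ=-45°, α=105°
  d=(-0.2588,0.9659)  start (4,4)  tX=2.7819 tY=0.3831  stride 1/|dx|=3.8637 1/|dy|=1.0353
    cross y-line → (4,5), t=0.3831
    cross y-line → (4,6), t=1.4183
    cross y-line → (4,7), t=2.4536
    cross x-line → (3,7), t=2.7819 (wall)
  → r_3 = 2.7819
beam 4: φ=0°, α=150°
  d=(-0.8660,0.5000)  start (4,4)  tX=0.8314 tY=0.7400  stride 1/|dx|=1.1547 1/|dy|=2.0000
    cross y-line → (4,5), t=0.7400
    cross x-line → (3,5), t=0.8314
    cross x-line → (2,5), t=1.9861
    cross y-line → (2,6), t=2.7400
    cross x-line → (1,6), t=3.1408
    cross x-line → (0,6), t=4.2955 (wall)
  → r_4 = 4.2955
beam 5: φ=45°, α=195°
  d=(-0.9659,-0.2588)  start (4,4)  tX=0.7454 tY=2.4341  stride 1/|dx|=1.0353 1/|dy|=3.8637
    cross x-line → (3,4), t=0.7454
    cross x-line → (2,4), t=1.7807
    cross y-line → (2,3), t=2.4341
    cross x-line → (1,3), t=2.8160
    cross x-line → (0,3), t=3.8512 (wall)
  → r_5 = 3.8512
beam 6: φ=90°, α=240°
  d=(-0.5000,-0.8660)  start (4,4)  tX=1.4400 tY=0.7275  stride 1/|dx|=2.0000 1/|dy|=1.1547
    cross y-line → (4,3), t=0.7275 (wall)
  → r_6 = 0.7275
beam 7: φ=135°, α=285°
  d=(0.2588,-0.9659)  start (4,4)  tX=1.0818 tY=0.6522  stride 1/|dx|=3.8637 1/|dy|=1.0353
    cross y-line → (4,3), t=0.6522 (wall)
  → r_7 = 0.6522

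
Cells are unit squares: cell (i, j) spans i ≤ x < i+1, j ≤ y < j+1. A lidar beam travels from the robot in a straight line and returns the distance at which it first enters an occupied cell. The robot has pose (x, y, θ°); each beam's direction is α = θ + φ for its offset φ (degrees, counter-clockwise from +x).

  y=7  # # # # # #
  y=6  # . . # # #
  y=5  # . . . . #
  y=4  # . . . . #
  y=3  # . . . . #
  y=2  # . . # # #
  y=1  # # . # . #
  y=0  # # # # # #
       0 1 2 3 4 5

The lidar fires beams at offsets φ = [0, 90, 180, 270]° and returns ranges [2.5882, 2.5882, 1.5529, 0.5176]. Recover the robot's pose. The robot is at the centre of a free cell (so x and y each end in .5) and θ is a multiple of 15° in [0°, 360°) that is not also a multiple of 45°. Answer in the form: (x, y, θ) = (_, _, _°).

(x, y, θ) = (3.5, 5.5, 195°)

Candidates: 18 free-cell centres × 16 headings = 288 poses. Raycast each; keep the one whose scan matches to 4 dp.
  (4.5, 1.5, 300°): beam 1 = 0.5774 ≠ 2.5882 ✗
  (3.5, 5.5, 165°): beam 2 = 4.6587 ≠ 2.5882 ✗
  (2.5, 1.5, 150°): beam 1 = 0.5774 ≠ 2.5882 ✗
  …
  (3.5, 5.5, 195°): r_1=2.5882, r_2=2.5882, r_3=1.5529, r_4=0.5176 — all match ✓
No second candidate reproduces the full scan.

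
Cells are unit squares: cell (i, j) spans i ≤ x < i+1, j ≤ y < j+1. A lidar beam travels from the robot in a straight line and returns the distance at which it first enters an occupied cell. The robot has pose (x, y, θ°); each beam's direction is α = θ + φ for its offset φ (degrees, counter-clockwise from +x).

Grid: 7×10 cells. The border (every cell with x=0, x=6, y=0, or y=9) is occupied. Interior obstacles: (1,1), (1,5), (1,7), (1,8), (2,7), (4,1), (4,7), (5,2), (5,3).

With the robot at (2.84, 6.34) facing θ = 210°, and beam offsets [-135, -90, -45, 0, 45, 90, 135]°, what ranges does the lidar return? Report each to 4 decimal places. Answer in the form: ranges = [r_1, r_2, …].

ranges = [2.7538, 0.7621, 1.9049, 0.9699, 4.4931, 4.3200, 3.2715]

beam 1: φ=-135°, α=75°
  dir = (cos 75°, sin 75°) = (0.2588, 0.9659); from cell (2,6)
  next x-line at t=0.6182, next y-line at t=0.6833; Δt_x=3.8637, Δt_y=1.0353
    x: enter (3,6) at t=0.6182
    y: enter (3,7) at t=0.6833
    y: enter (3,8) at t=1.7186
    y: enter (3,9) at t=2.7538 ← occupied
  → r_1 = 2.7538
beam 2: φ=-90°, α=120°
  dir = (cos 120°, sin 120°) = (-0.5000, 0.8660); from cell (2,6)
  next x-line at t=1.6800, next y-line at t=0.7621; Δt_x=2.0000, Δt_y=1.1547
    y: enter (2,7) at t=0.7621 ← occupied
  → r_2 = 0.7621
beam 3: φ=-45°, α=165°
  dir = (cos 165°, sin 165°) = (-0.9659, 0.2588); from cell (2,6)
  next x-line at t=0.8696, next y-line at t=2.5500; Δt_x=1.0353, Δt_y=3.8637
    x: enter (1,6) at t=0.8696
    x: enter (0,6) at t=1.9049 ← occupied
  → r_3 = 1.9049
beam 4: φ=0°, α=210°
  dir = (cos 210°, sin 210°) = (-0.8660, -0.5000); from cell (2,6)
  next x-line at t=0.9699, next y-line at t=0.6800; Δt_x=1.1547, Δt_y=2.0000
    y: enter (2,5) at t=0.6800
    x: enter (1,5) at t=0.9699 ← occupied
  → r_4 = 0.9699
beam 5: φ=45°, α=255°
  dir = (cos 255°, sin 255°) = (-0.2588, -0.9659); from cell (2,6)
  next x-line at t=3.2455, next y-line at t=0.3520; Δt_x=3.8637, Δt_y=1.0353
    y: enter (2,5) at t=0.3520
    y: enter (2,4) at t=1.3873
    y: enter (2,3) at t=2.4225
    x: enter (1,3) at t=3.2455
    y: enter (1,2) at t=3.4578
    y: enter (1,1) at t=4.4931 ← occupied
  → r_5 = 4.4931
beam 6: φ=90°, α=300°
  dir = (cos 300°, sin 300°) = (0.5000, -0.8660); from cell (2,6)
  next x-line at t=0.3200, next y-line at t=0.3926; Δt_x=2.0000, Δt_y=1.1547
    x: enter (3,6) at t=0.3200
    y: enter (3,5) at t=0.3926
    y: enter (3,4) at t=1.5473
    x: enter (4,4) at t=2.3200
    y: enter (4,3) at t=2.7020
    y: enter (4,2) at t=3.8567
    x: enter (5,2) at t=4.3200 ← occupied
  → r_6 = 4.3200
beam 7: φ=135°, α=345°
  dir = (cos 345°, sin 345°) = (0.9659, -0.2588); from cell (2,6)
  next x-line at t=0.1656, next y-line at t=1.3137; Δt_x=1.0353, Δt_y=3.8637
    x: enter (3,6) at t=0.1656
    x: enter (4,6) at t=1.2009
    y: enter (4,5) at t=1.3137
    x: enter (5,5) at t=2.2362
    x: enter (6,5) at t=3.2715 ← occupied
  → r_7 = 3.2715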